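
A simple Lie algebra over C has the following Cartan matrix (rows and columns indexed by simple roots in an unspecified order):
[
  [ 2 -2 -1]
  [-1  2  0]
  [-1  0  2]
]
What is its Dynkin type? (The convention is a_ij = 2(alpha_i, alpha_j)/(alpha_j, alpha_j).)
The matrix has rank 3 with 2's on the diagonal. Reading the off-diagonal entries as Dynkin edges (a single edge where a_ij = a_ji = -1; a double or triple edge where a_ij * a_ji = 2 or 3), the diagram is a chain of 3 nodes with a double edge at one end; the terminal node there is the unique short simple root (B_3). One simple-root ordering that puts it in standard form is (alpha_3, alpha_1, alpha_2). So the algebra is type B_3, i.e. so(7).

B3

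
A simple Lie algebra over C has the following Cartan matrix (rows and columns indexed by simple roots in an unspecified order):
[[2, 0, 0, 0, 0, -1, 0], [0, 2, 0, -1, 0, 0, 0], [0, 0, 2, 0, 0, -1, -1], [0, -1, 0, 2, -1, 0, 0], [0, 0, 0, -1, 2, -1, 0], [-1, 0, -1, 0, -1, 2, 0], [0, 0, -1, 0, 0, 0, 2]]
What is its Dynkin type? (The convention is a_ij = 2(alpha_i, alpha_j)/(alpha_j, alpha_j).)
The matrix has rank 7 with 2's on the diagonal. Reading the off-diagonal entries as Dynkin edges (a single edge where a_ij = a_ji = -1; a double or triple edge where a_ij * a_ji = 2 or 3), the diagram is a chain of 6 nodes with one extra node attached to the third node from one end (E_7). One simple-root ordering that puts it in standard form is (alpha_7, alpha_1, alpha_3, alpha_6, alpha_5, alpha_4, alpha_2). So the algebra is type E_7.

E_7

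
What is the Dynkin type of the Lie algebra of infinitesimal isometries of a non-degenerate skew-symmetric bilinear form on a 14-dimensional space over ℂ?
This is sp(14), which has dimension 14(14+1)/2 = 105 and rank 14/2 = 7. In the classification of classical Lie algebras, the symplectic algebra sp(2n) has type C_n; here n = 7, so the Dynkin diagram is a chain of 7 nodes with a double edge at one end; the terminal node there is the unique long simple root (C_7). Hence the type is C_7.

type C_7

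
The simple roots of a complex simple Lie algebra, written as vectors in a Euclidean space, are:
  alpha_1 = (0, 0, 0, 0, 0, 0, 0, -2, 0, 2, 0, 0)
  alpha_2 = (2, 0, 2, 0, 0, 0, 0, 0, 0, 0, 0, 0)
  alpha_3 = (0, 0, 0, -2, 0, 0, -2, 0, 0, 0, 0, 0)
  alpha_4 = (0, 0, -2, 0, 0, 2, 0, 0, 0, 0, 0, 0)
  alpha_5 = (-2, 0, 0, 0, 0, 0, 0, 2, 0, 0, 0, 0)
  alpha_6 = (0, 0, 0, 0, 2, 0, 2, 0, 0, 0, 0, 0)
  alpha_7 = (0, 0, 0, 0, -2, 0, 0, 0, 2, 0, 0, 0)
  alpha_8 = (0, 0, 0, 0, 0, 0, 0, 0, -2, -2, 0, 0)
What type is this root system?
Compute the Cartan integers a_ij = 2(alpha_i, alpha_j)/(alpha_j, alpha_j); the resulting 8x8 Cartan matrix is
[[2, 0, 0, 0, -1, 0, 0, -1], [0, 2, 0, -1, -1, 0, 0, 0], [0, 0, 2, 0, 0, -1, 0, 0], [0, -1, 0, 2, 0, 0, 0, 0], [-1, -1, 0, 0, 2, 0, 0, 0], [0, 0, -1, 0, 0, 2, -1, 0], [0, 0, 0, 0, 0, -1, 2, -1], [-1, 0, 0, 0, 0, 0, -1, 2]].
All simple roots have the same length, so the diagram is simply laced. The associated Dynkin diagram is a chain of 8 nodes with single edges (A_8), so the type is A_8 (the algebra sl(9)).

type A_8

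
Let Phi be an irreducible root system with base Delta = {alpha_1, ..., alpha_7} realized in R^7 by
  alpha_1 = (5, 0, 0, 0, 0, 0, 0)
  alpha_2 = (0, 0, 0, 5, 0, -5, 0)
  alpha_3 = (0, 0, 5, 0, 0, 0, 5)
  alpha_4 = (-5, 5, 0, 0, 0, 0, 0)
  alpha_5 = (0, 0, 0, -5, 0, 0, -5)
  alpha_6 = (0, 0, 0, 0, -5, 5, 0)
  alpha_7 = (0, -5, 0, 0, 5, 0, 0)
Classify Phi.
B7

Compute the Cartan integers a_ij = 2(alpha_i, alpha_j)/(alpha_j, alpha_j); the resulting 7x7 Cartan matrix is
[[2, 0, 0, -1, 0, 0, 0], [0, 2, 0, 0, -1, -1, 0], [0, 0, 2, 0, -1, 0, 0], [-2, 0, 0, 2, 0, 0, -1], [0, -1, -1, 0, 2, 0, 0], [0, -1, 0, 0, 0, 2, -1], [0, 0, 0, -1, 0, -1, 2]].
The roots have two lengths (squared-length ratio 2:1); the short ones are alpha_{1}. The associated Dynkin diagram is a chain of 7 nodes with a double edge at one end; the terminal node there is the unique short simple root (B_7), so the type is B_7 (the algebra so(15)).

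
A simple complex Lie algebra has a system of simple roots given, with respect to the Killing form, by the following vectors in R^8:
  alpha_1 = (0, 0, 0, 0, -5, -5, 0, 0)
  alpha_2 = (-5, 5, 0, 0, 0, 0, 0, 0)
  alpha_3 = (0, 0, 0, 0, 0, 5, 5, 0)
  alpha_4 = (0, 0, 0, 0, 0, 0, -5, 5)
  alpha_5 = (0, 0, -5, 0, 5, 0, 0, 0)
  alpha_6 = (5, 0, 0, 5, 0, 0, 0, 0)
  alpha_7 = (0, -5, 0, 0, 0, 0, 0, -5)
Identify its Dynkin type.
Compute the Cartan integers a_ij = 2(alpha_i, alpha_j)/(alpha_j, alpha_j); the resulting 7x7 Cartan matrix is
[[2, 0, -1, 0, -1, 0, 0], [0, 2, 0, 0, 0, -1, -1], [-1, 0, 2, -1, 0, 0, 0], [0, 0, -1, 2, 0, 0, -1], [-1, 0, 0, 0, 2, 0, 0], [0, -1, 0, 0, 0, 2, 0], [0, -1, 0, -1, 0, 0, 2]].
All simple roots have the same length, so the diagram is simply laced. The associated Dynkin diagram is a chain of 7 nodes with single edges (A_7), so the type is A_7 (the algebra sl(8)).

type A_7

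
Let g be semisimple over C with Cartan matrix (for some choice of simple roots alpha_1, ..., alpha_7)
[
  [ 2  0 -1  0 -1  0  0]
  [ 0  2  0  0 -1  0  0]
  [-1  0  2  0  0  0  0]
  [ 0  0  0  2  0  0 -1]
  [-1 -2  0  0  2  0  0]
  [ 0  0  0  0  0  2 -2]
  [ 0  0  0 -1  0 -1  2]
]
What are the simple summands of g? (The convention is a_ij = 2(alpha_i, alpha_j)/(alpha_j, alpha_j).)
B_4 (so(9)) + C_3 (sp(6))

The diagram associated to this matrix has two connected components: the simple roots {alpha_1, alpha_2, alpha_3, alpha_5} form a chain of 4 nodes with a double edge at one end; the terminal node there is the unique short simple root (B_4), and {alpha_4, alpha_6, alpha_7} form a chain of 3 nodes with a double edge at one end; the terminal node there is the unique long simple root (C_3). A semisimple Lie algebra decomposes uniquely as the direct sum of simple ideals, one per connected component of its Dynkin diagram, so g ≅ B_4 ⊕ C_3 (dimension 36 + 21 = 57).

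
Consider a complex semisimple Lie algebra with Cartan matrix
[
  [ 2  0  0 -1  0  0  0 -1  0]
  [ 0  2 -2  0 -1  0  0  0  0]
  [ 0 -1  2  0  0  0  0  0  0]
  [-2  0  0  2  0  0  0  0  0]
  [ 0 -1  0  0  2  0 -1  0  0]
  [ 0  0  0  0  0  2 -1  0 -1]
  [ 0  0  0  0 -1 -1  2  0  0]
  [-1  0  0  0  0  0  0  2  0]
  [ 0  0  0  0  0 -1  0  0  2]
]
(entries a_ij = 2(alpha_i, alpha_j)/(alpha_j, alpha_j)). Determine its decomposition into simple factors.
B6 ⊕ C3

The diagram associated to this matrix has two connected components: the simple roots {alpha_2, alpha_3, alpha_5, alpha_6, alpha_7, alpha_9} form a chain of 6 nodes with a double edge at one end; the terminal node there is the unique short simple root (B_6), and {alpha_1, alpha_4, alpha_8} form a chain of 3 nodes with a double edge at one end; the terminal node there is the unique long simple root (C_3). A semisimple Lie algebra decomposes uniquely as the direct sum of simple ideals, one per connected component of its Dynkin diagram, so g ≅ B_6 ⊕ C_3 (dimension 78 + 21 = 99).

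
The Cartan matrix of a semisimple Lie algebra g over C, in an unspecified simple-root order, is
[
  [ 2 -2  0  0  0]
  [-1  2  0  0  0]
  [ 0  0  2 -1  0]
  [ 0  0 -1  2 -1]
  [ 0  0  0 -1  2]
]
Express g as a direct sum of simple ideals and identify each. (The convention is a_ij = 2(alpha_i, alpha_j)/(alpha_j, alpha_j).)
The diagram associated to this matrix has two connected components: the simple roots {alpha_3, alpha_4, alpha_5} form a chain of 3 nodes with single edges (A_3), and {alpha_1, alpha_2} form a chain of 2 nodes with a double edge at one end; the terminal node there is the unique short simple root (B_2). A semisimple Lie algebra decomposes uniquely as the direct sum of simple ideals, one per connected component of its Dynkin diagram, so g ≅ A_3 ⊕ B_2 (dimension 15 + 10 = 25).

type A_3 + type B_2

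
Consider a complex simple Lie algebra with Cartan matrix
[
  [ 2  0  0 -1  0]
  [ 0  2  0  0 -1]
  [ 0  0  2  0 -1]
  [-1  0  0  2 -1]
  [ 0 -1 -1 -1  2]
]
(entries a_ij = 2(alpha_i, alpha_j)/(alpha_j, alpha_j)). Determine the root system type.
type D_5

The matrix has rank 5 with 2's on the diagonal. Reading the off-diagonal entries as Dynkin edges (a single edge where a_ij = a_ji = -1; a double or triple edge where a_ij * a_ji = 2 or 3), the diagram is a chain of 3 nodes with a fork of two nodes at one end (D_5). One simple-root ordering that puts it in standard form is (alpha_1, alpha_4, alpha_5, alpha_3, alpha_2). So the algebra is type D_5, i.e. so(10).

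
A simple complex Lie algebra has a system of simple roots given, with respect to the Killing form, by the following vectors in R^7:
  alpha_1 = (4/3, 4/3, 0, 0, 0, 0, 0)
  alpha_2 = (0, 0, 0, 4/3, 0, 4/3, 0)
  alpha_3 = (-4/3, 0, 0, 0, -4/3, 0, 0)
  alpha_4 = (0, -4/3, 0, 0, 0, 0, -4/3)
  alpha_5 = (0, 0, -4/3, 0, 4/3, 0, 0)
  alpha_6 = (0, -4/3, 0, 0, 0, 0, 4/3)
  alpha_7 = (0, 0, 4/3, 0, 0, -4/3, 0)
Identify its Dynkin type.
Compute the Cartan integers a_ij = 2(alpha_i, alpha_j)/(alpha_j, alpha_j); the resulting 7x7 Cartan matrix is
[[2, 0, -1, -1, 0, -1, 0], [0, 2, 0, 0, 0, 0, -1], [-1, 0, 2, 0, -1, 0, 0], [-1, 0, 0, 2, 0, 0, 0], [0, 0, -1, 0, 2, 0, -1], [-1, 0, 0, 0, 0, 2, 0], [0, -1, 0, 0, -1, 0, 2]].
All simple roots have the same length, so the diagram is simply laced. The associated Dynkin diagram is a chain of 5 nodes with a fork of two nodes at one end (D_7), so the type is D_7 (the algebra so(14)).

D7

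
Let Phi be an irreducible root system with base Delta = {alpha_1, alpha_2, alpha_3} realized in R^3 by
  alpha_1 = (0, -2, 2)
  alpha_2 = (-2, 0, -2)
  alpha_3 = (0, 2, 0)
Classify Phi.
Compute the Cartan integers a_ij = 2(alpha_i, alpha_j)/(alpha_j, alpha_j); the resulting 3x3 Cartan matrix is
[[2, -1, -2], [-1, 2, 0], [-1, 0, 2]].
The roots have two lengths (squared-length ratio 2:1); the short ones are alpha_{3}. The associated Dynkin diagram is a chain of 3 nodes with a double edge at one end; the terminal node there is the unique short simple root (B_3), so the type is B_3 (the algebra so(7)).

B_3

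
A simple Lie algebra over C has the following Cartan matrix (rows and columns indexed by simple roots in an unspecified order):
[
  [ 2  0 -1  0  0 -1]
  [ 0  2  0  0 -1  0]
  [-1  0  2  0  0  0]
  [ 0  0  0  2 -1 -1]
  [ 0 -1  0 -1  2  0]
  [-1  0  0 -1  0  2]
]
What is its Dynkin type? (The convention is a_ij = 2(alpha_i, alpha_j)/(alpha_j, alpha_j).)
A6

The matrix has rank 6 with 2's on the diagonal. Reading the off-diagonal entries as Dynkin edges (a single edge where a_ij = a_ji = -1; a double or triple edge where a_ij * a_ji = 2 or 3), the diagram is a chain of 6 nodes with single edges (A_6). One simple-root ordering that puts it in standard form is (alpha_3, alpha_1, alpha_6, alpha_4, alpha_5, alpha_2). So the algebra is type A_6, i.e. sl(7).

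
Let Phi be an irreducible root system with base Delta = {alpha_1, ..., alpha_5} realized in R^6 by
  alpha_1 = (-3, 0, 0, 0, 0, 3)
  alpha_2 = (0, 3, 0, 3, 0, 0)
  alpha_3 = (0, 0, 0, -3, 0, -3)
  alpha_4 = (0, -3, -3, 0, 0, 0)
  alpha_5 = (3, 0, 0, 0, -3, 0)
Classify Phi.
Compute the Cartan integers a_ij = 2(alpha_i, alpha_j)/(alpha_j, alpha_j); the resulting 5x5 Cartan matrix is
[[2, 0, -1, 0, -1], [0, 2, -1, -1, 0], [-1, -1, 2, 0, 0], [0, -1, 0, 2, 0], [-1, 0, 0, 0, 2]].
All simple roots have the same length, so the diagram is simply laced. The associated Dynkin diagram is a chain of 5 nodes with single edges (A_5), so the type is A_5 (the algebra sl(6)).

A_5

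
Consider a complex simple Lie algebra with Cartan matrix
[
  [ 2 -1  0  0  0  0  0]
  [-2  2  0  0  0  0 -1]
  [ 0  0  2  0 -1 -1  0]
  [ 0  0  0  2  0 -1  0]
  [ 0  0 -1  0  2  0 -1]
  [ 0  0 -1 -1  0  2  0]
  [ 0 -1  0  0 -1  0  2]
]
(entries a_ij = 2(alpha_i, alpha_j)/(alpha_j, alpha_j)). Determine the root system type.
The matrix has rank 7 with 2's on the diagonal. Reading the off-diagonal entries as Dynkin edges (a single edge where a_ij = a_ji = -1; a double or triple edge where a_ij * a_ji = 2 or 3), the diagram is a chain of 7 nodes with a double edge at one end; the terminal node there is the unique short simple root (B_7). One simple-root ordering that puts it in standard form is (alpha_4, alpha_6, alpha_3, alpha_5, alpha_7, alpha_2, alpha_1). So the algebra is type B_7, i.e. so(15).

B_7 (so(15))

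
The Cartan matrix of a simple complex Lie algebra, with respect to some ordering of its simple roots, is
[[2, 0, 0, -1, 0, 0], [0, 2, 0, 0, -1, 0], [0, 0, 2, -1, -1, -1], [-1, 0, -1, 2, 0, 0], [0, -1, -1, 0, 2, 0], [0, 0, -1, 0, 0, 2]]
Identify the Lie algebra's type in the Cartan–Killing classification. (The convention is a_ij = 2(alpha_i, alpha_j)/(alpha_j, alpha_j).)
E6

The matrix has rank 6 with 2's on the diagonal. Reading the off-diagonal entries as Dynkin edges (a single edge where a_ij = a_ji = -1; a double or triple edge where a_ij * a_ji = 2 or 3), the diagram is a chain of 5 nodes with one extra node attached to the third node from one end (E_6). One simple-root ordering that puts it in standard form is (alpha_2, alpha_6, alpha_5, alpha_3, alpha_4, alpha_1). So the algebra is type E_6.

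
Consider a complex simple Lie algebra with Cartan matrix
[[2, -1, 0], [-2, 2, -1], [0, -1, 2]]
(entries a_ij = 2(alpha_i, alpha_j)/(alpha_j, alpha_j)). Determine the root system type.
B_3 (so(7))

The matrix has rank 3 with 2's on the diagonal. Reading the off-diagonal entries as Dynkin edges (a single edge where a_ij = a_ji = -1; a double or triple edge where a_ij * a_ji = 2 or 3), the diagram is a chain of 3 nodes with a double edge at one end; the terminal node there is the unique short simple root (B_3). One simple-root ordering that puts it in standard form is (alpha_3, alpha_2, alpha_1). So the algebra is type B_3, i.e. so(7).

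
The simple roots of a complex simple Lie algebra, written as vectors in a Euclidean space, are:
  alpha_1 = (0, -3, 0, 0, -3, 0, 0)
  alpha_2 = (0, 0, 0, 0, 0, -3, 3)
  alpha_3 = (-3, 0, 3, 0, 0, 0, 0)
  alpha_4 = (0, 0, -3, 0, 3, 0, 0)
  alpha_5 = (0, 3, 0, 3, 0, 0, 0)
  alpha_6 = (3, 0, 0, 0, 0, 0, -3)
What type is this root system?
Compute the Cartan integers a_ij = 2(alpha_i, alpha_j)/(alpha_j, alpha_j); the resulting 6x6 Cartan matrix is
[[2, 0, 0, -1, -1, 0], [0, 2, 0, 0, 0, -1], [0, 0, 2, -1, 0, -1], [-1, 0, -1, 2, 0, 0], [-1, 0, 0, 0, 2, 0], [0, -1, -1, 0, 0, 2]].
All simple roots have the same length, so the diagram is simply laced. The associated Dynkin diagram is a chain of 6 nodes with single edges (A_6), so the type is A_6 (the algebra sl(7)).

A_6 (sl(7))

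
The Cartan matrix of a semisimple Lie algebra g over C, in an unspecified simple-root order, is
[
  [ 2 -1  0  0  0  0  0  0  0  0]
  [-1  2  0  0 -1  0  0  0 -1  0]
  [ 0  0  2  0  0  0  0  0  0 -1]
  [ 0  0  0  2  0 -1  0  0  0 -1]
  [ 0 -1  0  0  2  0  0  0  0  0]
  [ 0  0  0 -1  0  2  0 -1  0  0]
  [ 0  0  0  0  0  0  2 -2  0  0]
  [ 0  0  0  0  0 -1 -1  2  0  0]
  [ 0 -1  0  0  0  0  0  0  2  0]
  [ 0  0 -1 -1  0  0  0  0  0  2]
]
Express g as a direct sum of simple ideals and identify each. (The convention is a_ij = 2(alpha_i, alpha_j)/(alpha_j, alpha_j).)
type C_6 + type D_4

The diagram associated to this matrix has two connected components: the simple roots {alpha_3, alpha_4, alpha_6, alpha_7, alpha_8, alpha_10} form a chain of 6 nodes with a double edge at one end; the terminal node there is the unique long simple root (C_6), and {alpha_1, alpha_2, alpha_5, alpha_9} form a chain of 2 nodes with a fork of two nodes at one end (D_4). A semisimple Lie algebra decomposes uniquely as the direct sum of simple ideals, one per connected component of its Dynkin diagram, so g ≅ C_6 ⊕ D_4 (dimension 78 + 28 = 106).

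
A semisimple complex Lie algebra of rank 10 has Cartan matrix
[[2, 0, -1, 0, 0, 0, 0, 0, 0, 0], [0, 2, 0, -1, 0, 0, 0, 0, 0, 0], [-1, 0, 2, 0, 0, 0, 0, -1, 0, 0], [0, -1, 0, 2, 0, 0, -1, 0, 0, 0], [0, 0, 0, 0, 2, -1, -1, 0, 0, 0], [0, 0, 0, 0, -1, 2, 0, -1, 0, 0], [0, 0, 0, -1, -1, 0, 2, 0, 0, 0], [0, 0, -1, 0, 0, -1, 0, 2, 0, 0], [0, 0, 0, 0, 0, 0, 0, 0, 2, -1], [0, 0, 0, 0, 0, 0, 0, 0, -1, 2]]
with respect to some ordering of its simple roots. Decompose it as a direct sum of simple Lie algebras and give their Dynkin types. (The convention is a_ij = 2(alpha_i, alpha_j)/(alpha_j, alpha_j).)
The diagram associated to this matrix has two connected components: the simple roots {alpha_9, alpha_10} form a chain of 2 nodes with single edges (A_2), and {alpha_1, alpha_2, alpha_3, alpha_4, alpha_5, alpha_6, alpha_7, alpha_8} form a chain of 8 nodes with single edges (A_8). A semisimple Lie algebra decomposes uniquely as the direct sum of simple ideals, one per connected component of its Dynkin diagram, so g ≅ A_2 ⊕ A_8 (dimension 8 + 80 = 88).

A_2 ⊕ A_8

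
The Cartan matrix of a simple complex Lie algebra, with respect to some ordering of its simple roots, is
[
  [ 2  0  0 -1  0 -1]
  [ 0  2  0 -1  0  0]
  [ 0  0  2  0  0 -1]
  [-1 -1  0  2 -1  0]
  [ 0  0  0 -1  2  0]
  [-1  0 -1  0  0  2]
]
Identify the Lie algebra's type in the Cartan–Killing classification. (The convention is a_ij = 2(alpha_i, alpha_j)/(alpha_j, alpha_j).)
The matrix has rank 6 with 2's on the diagonal. Reading the off-diagonal entries as Dynkin edges (a single edge where a_ij = a_ji = -1; a double or triple edge where a_ij * a_ji = 2 or 3), the diagram is a chain of 4 nodes with a fork of two nodes at one end (D_6). One simple-root ordering that puts it in standard form is (alpha_3, alpha_6, alpha_1, alpha_4, alpha_2, alpha_5). So the algebra is type D_6, i.e. so(12).

D_6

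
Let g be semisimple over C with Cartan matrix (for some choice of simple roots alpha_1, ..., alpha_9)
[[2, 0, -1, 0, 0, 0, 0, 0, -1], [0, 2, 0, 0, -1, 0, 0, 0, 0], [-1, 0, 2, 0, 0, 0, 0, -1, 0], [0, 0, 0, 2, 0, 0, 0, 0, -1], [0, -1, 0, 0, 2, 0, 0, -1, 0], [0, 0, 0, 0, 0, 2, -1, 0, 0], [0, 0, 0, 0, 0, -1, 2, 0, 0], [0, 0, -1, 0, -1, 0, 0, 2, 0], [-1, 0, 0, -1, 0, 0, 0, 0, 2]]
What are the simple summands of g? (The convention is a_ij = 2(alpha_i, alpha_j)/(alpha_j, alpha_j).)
The diagram associated to this matrix has two connected components: the simple roots {alpha_6, alpha_7} form a chain of 2 nodes with single edges (A_2), and {alpha_1, alpha_2, alpha_3, alpha_4, alpha_5, alpha_8, alpha_9} form a chain of 7 nodes with single edges (A_7). A semisimple Lie algebra decomposes uniquely as the direct sum of simple ideals, one per connected component of its Dynkin diagram, so g ≅ A_2 ⊕ A_7 (dimension 8 + 63 = 71).

A2 + A7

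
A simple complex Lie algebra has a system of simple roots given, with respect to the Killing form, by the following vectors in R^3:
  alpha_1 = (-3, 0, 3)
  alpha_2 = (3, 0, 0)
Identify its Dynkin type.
type B_2

Compute the Cartan integers a_ij = 2(alpha_i, alpha_j)/(alpha_j, alpha_j); the resulting 2x2 Cartan matrix is
[[2, -2], [-1, 2]].
The roots have two lengths (squared-length ratio 2:1); the short ones are alpha_{2}. The associated Dynkin diagram is a chain of 2 nodes with a double edge at one end; the terminal node there is the unique short simple root (B_2), so the type is B_2 (the algebra so(5)).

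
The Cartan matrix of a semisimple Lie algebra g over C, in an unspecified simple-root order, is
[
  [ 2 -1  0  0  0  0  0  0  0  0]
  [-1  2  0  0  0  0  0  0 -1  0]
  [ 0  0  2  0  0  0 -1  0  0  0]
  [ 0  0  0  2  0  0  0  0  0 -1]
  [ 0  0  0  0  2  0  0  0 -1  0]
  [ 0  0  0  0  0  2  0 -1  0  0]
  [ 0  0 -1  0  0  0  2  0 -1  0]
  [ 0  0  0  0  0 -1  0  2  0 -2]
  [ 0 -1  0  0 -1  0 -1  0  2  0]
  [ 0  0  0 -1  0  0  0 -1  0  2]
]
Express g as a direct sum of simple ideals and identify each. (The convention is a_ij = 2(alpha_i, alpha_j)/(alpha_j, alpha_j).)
The diagram associated to this matrix has two connected components: the simple roots {alpha_1, alpha_2, alpha_3, alpha_5, alpha_7, alpha_9} form a chain of 5 nodes with one extra node attached to the third node from one end (E_6), and {alpha_4, alpha_6, alpha_8, alpha_10} form a chain of 4 nodes with a double edge between the middle two (F_4). A semisimple Lie algebra decomposes uniquely as the direct sum of simple ideals, one per connected component of its Dynkin diagram, so g ≅ E_6 ⊕ F_4 (dimension 78 + 52 = 130).

type E_6 ⊕ type F_4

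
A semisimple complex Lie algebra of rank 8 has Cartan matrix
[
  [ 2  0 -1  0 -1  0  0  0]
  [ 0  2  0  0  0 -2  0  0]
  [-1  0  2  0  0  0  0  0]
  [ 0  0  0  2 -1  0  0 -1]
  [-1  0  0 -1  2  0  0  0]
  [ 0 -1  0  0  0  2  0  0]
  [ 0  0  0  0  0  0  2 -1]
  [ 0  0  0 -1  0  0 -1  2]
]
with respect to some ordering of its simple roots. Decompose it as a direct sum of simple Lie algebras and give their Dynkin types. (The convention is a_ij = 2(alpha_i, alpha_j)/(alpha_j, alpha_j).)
A6 + B2

The diagram associated to this matrix has two connected components: the simple roots {alpha_1, alpha_3, alpha_4, alpha_5, alpha_7, alpha_8} form a chain of 6 nodes with single edges (A_6), and {alpha_2, alpha_6} form a chain of 2 nodes with a double edge at one end; the terminal node there is the unique short simple root (B_2). A semisimple Lie algebra decomposes uniquely as the direct sum of simple ideals, one per connected component of its Dynkin diagram, so g ≅ A_6 ⊕ B_2 (dimension 48 + 10 = 58).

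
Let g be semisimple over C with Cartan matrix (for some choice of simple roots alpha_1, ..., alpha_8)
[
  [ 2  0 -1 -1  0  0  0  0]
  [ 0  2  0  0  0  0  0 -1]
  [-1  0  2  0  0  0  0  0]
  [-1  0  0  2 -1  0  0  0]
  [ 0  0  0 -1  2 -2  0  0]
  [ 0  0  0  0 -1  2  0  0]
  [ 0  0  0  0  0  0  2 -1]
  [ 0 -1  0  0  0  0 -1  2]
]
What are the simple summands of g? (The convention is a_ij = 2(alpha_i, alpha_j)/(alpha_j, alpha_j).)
The diagram associated to this matrix has two connected components: the simple roots {alpha_2, alpha_7, alpha_8} form a chain of 3 nodes with single edges (A_3), and {alpha_1, alpha_3, alpha_4, alpha_5, alpha_6} form a chain of 5 nodes with a double edge at one end; the terminal node there is the unique short simple root (B_5). A semisimple Lie algebra decomposes uniquely as the direct sum of simple ideals, one per connected component of its Dynkin diagram, so g ≅ A_3 ⊕ B_5 (dimension 15 + 55 = 70).

type A_3 + type B_5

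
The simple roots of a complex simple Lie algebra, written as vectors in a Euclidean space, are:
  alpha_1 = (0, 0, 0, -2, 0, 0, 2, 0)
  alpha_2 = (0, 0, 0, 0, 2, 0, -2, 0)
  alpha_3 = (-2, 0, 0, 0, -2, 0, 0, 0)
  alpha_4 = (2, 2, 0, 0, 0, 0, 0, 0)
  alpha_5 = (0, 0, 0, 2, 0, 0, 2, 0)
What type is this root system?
Compute the Cartan integers a_ij = 2(alpha_i, alpha_j)/(alpha_j, alpha_j); the resulting 5x5 Cartan matrix is
[[2, -1, 0, 0, 0], [-1, 2, -1, 0, -1], [0, -1, 2, -1, 0], [0, 0, -1, 2, 0], [0, -1, 0, 0, 2]].
All simple roots have the same length, so the diagram is simply laced. The associated Dynkin diagram is a chain of 3 nodes with a fork of two nodes at one end (D_5), so the type is D_5 (the algebra so(10)).

type D_5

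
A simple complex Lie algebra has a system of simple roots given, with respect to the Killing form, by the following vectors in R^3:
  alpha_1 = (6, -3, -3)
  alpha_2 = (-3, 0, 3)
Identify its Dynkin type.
Compute the Cartan integers a_ij = 2(alpha_i, alpha_j)/(alpha_j, alpha_j); the resulting 2x2 Cartan matrix is
[[2, -3], [-1, 2]].
The roots have two lengths (squared-length ratio 3:1); the short ones are alpha_{2}. The associated Dynkin diagram is two nodes joined by a triple edge (G_2), so the type is G_2.

type G_2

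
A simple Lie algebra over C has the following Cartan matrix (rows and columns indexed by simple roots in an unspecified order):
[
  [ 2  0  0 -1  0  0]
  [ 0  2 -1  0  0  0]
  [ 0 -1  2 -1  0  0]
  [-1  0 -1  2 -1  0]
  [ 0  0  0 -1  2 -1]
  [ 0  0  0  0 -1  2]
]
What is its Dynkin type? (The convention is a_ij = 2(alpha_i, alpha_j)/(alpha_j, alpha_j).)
E_6

The matrix has rank 6 with 2's on the diagonal. Reading the off-diagonal entries as Dynkin edges (a single edge where a_ij = a_ji = -1; a double or triple edge where a_ij * a_ji = 2 or 3), the diagram is a chain of 5 nodes with one extra node attached to the third node from one end (E_6). One simple-root ordering that puts it in standard form is (alpha_6, alpha_1, alpha_5, alpha_4, alpha_3, alpha_2). So the algebra is type E_6.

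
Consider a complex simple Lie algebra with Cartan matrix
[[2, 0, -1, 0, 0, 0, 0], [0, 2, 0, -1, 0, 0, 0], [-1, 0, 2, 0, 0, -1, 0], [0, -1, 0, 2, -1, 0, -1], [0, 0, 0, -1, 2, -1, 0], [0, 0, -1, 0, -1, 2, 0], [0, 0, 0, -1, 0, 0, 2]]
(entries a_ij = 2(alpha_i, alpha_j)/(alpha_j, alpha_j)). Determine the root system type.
D7

The matrix has rank 7 with 2's on the diagonal. Reading the off-diagonal entries as Dynkin edges (a single edge where a_ij = a_ji = -1; a double or triple edge where a_ij * a_ji = 2 or 3), the diagram is a chain of 5 nodes with a fork of two nodes at one end (D_7). One simple-root ordering that puts it in standard form is (alpha_1, alpha_3, alpha_6, alpha_5, alpha_4, alpha_2, alpha_7). So the algebra is type D_7, i.e. so(14).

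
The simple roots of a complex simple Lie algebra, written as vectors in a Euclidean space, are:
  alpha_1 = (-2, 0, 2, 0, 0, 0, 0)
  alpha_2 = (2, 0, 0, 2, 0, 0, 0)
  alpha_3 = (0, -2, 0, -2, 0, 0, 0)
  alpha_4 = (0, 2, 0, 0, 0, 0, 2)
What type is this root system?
Compute the Cartan integers a_ij = 2(alpha_i, alpha_j)/(alpha_j, alpha_j); the resulting 4x4 Cartan matrix is
[[2, -1, 0, 0], [-1, 2, -1, 0], [0, -1, 2, -1], [0, 0, -1, 2]].
All simple roots have the same length, so the diagram is simply laced. The associated Dynkin diagram is a chain of 4 nodes with single edges (A_4), so the type is A_4 (the algebra sl(5)).

A_4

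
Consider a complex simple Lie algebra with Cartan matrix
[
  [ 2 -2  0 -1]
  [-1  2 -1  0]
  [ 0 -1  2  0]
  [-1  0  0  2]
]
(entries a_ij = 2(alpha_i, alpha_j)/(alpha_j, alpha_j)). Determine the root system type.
F4

The matrix has rank 4 with 2's on the diagonal. Reading the off-diagonal entries as Dynkin edges (a single edge where a_ij = a_ji = -1; a double or triple edge where a_ij * a_ji = 2 or 3), the diagram is a chain of 4 nodes with a double edge between the middle two (F_4). One simple-root ordering that puts it in standard form is (alpha_4, alpha_1, alpha_2, alpha_3). So the algebra is type F_4.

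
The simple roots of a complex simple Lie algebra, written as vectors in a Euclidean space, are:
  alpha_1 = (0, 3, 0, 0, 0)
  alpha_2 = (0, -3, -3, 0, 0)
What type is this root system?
Compute the Cartan integers a_ij = 2(alpha_i, alpha_j)/(alpha_j, alpha_j); the resulting 2x2 Cartan matrix is
[[2, -1], [-2, 2]].
The roots have two lengths (squared-length ratio 2:1); the short ones are alpha_{1}. The associated Dynkin diagram is a chain of 2 nodes with a double edge at one end; the terminal node there is the unique short simple root (B_2), so the type is B_2 (the algebra so(5)).

B2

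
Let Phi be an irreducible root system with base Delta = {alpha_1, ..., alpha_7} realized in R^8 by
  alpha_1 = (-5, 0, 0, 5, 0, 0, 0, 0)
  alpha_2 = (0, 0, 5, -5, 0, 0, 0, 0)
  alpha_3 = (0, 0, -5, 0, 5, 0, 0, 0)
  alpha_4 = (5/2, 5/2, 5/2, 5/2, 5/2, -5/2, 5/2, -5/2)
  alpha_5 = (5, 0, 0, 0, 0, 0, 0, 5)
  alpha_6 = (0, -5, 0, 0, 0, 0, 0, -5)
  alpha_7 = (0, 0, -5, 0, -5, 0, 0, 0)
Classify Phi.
E_7

Compute the Cartan integers a_ij = 2(alpha_i, alpha_j)/(alpha_j, alpha_j); the resulting 7x7 Cartan matrix is
[[2, -1, 0, 0, -1, 0, 0], [-1, 2, -1, 0, 0, 0, -1], [0, -1, 2, 0, 0, 0, 0], [0, 0, 0, 2, 0, 0, -1], [-1, 0, 0, 0, 2, -1, 0], [0, 0, 0, 0, -1, 2, 0], [0, -1, 0, -1, 0, 0, 2]].
All simple roots have the same length, so the diagram is simply laced. The associated Dynkin diagram is a chain of 6 nodes with one extra node attached to the third node from one end (E_7), so the type is E_7.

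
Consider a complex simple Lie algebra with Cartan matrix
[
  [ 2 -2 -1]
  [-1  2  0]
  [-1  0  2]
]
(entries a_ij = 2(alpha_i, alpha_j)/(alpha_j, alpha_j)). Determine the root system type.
B3

The matrix has rank 3 with 2's on the diagonal. Reading the off-diagonal entries as Dynkin edges (a single edge where a_ij = a_ji = -1; a double or triple edge where a_ij * a_ji = 2 or 3), the diagram is a chain of 3 nodes with a double edge at one end; the terminal node there is the unique short simple root (B_3). One simple-root ordering that puts it in standard form is (alpha_3, alpha_1, alpha_2). So the algebra is type B_3, i.e. so(7).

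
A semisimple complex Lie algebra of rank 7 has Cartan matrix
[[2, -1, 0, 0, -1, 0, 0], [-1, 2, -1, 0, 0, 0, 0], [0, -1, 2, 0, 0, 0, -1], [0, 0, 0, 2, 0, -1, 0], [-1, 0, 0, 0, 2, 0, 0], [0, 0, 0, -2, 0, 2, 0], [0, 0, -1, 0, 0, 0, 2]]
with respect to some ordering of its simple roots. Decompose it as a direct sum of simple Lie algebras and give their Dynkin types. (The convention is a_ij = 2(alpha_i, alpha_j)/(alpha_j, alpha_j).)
A5 + B2

The diagram associated to this matrix has two connected components: the simple roots {alpha_1, alpha_2, alpha_3, alpha_5, alpha_7} form a chain of 5 nodes with single edges (A_5), and {alpha_4, alpha_6} form a chain of 2 nodes with a double edge at one end; the terminal node there is the unique short simple root (B_2). A semisimple Lie algebra decomposes uniquely as the direct sum of simple ideals, one per connected component of its Dynkin diagram, so g ≅ A_5 ⊕ B_2 (dimension 35 + 10 = 45).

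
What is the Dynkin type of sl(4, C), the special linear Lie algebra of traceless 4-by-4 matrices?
This is sl(4), which has dimension 4^2 - 1 = 15 and rank 4 - 1 = 3 (a Cartan subalgebra is the diagonal traceless matrices). In the classification of classical Lie algebras, the special linear algebra sl(n+1) has type A_n; here n = 3, so the Dynkin diagram is a chain of 3 nodes with single edges (A_3). Hence the type is A_3.

A_3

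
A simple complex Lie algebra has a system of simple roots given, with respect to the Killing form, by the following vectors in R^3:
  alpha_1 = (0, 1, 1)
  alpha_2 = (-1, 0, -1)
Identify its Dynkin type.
Compute the Cartan integers a_ij = 2(alpha_i, alpha_j)/(alpha_j, alpha_j); the resulting 2x2 Cartan matrix is
[[2, -1], [-1, 2]].
All simple roots have the same length, so the diagram is simply laced. The associated Dynkin diagram is a chain of 2 nodes with single edges (A_2), so the type is A_2 (the algebra sl(3)).

A2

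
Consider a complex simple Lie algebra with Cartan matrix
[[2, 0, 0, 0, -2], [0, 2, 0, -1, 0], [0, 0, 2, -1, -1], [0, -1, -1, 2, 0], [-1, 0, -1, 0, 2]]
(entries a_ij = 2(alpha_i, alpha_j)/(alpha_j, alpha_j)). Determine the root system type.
The matrix has rank 5 with 2's on the diagonal. Reading the off-diagonal entries as Dynkin edges (a single edge where a_ij = a_ji = -1; a double or triple edge where a_ij * a_ji = 2 or 3), the diagram is a chain of 5 nodes with a double edge at one end; the terminal node there is the unique long simple root (C_5). One simple-root ordering that puts it in standard form is (alpha_2, alpha_4, alpha_3, alpha_5, alpha_1). So the algebra is type C_5, i.e. sp(10).

C5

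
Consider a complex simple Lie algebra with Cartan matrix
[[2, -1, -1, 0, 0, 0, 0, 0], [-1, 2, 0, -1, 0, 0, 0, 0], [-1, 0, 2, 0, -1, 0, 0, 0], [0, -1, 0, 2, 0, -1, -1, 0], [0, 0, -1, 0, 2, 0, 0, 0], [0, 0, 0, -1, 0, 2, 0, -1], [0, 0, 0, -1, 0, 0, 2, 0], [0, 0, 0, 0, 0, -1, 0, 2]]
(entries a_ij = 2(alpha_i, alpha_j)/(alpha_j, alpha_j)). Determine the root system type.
E8

The matrix has rank 8 with 2's on the diagonal. Reading the off-diagonal entries as Dynkin edges (a single edge where a_ij = a_ji = -1; a double or triple edge where a_ij * a_ji = 2 or 3), the diagram is a chain of 7 nodes with one extra node attached to the third node from one end (E_8). One simple-root ordering that puts it in standard form is (alpha_8, alpha_7, alpha_6, alpha_4, alpha_2, alpha_1, alpha_3, alpha_5). So the algebra is type E_8.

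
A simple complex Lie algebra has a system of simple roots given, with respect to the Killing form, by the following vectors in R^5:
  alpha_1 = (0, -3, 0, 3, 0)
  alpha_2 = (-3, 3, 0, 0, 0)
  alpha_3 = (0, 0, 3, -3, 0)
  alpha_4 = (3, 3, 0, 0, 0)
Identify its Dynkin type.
D_4

Compute the Cartan integers a_ij = 2(alpha_i, alpha_j)/(alpha_j, alpha_j); the resulting 4x4 Cartan matrix is
[[2, -1, -1, -1], [-1, 2, 0, 0], [-1, 0, 2, 0], [-1, 0, 0, 2]].
All simple roots have the same length, so the diagram is simply laced. The associated Dynkin diagram is a chain of 2 nodes with a fork of two nodes at one end (D_4), so the type is D_4 (the algebra so(8)).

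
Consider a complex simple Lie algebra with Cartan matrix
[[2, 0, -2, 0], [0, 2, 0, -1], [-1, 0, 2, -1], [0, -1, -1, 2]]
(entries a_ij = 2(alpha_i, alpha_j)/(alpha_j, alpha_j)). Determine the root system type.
C_4

The matrix has rank 4 with 2's on the diagonal. Reading the off-diagonal entries as Dynkin edges (a single edge where a_ij = a_ji = -1; a double or triple edge where a_ij * a_ji = 2 or 3), the diagram is a chain of 4 nodes with a double edge at one end; the terminal node there is the unique long simple root (C_4). One simple-root ordering that puts it in standard form is (alpha_2, alpha_4, alpha_3, alpha_1). So the algebra is type C_4, i.e. sp(8).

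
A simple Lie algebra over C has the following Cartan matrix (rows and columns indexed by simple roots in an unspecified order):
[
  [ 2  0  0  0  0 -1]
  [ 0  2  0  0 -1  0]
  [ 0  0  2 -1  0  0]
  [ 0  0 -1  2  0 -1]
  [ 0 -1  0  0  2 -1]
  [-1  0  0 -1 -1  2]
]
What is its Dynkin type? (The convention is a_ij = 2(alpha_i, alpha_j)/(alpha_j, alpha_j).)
E6

The matrix has rank 6 with 2's on the diagonal. Reading the off-diagonal entries as Dynkin edges (a single edge where a_ij = a_ji = -1; a double or triple edge where a_ij * a_ji = 2 or 3), the diagram is a chain of 5 nodes with one extra node attached to the third node from one end (E_6). One simple-root ordering that puts it in standard form is (alpha_3, alpha_1, alpha_4, alpha_6, alpha_5, alpha_2). So the algebra is type E_6.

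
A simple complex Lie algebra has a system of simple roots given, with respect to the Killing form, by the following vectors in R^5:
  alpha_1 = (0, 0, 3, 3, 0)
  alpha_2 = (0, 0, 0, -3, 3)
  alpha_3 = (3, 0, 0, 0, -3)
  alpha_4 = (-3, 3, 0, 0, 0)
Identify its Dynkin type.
A4

Compute the Cartan integers a_ij = 2(alpha_i, alpha_j)/(alpha_j, alpha_j); the resulting 4x4 Cartan matrix is
[[2, -1, 0, 0], [-1, 2, -1, 0], [0, -1, 2, -1], [0, 0, -1, 2]].
All simple roots have the same length, so the diagram is simply laced. The associated Dynkin diagram is a chain of 4 nodes with single edges (A_4), so the type is A_4 (the algebra sl(5)).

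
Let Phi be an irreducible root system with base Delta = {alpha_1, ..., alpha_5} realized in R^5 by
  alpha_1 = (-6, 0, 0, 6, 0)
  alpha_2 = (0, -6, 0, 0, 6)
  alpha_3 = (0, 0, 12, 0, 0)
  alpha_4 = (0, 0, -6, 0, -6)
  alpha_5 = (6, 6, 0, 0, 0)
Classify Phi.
C_5 (sp(10))

Compute the Cartan integers a_ij = 2(alpha_i, alpha_j)/(alpha_j, alpha_j); the resulting 5x5 Cartan matrix is
[[2, 0, 0, 0, -1], [0, 2, 0, -1, -1], [0, 0, 2, -2, 0], [0, -1, -1, 2, 0], [-1, -1, 0, 0, 2]].
The roots have two lengths (squared-length ratio 2:1); the short ones are alpha_{1,2,4,5}. The associated Dynkin diagram is a chain of 5 nodes with a double edge at one end; the terminal node there is the unique long simple root (C_5), so the type is C_5 (the algebra sp(10)).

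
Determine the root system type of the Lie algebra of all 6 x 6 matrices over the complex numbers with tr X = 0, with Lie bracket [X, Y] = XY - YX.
This is sl(6), which has dimension 6^2 - 1 = 35 and rank 6 - 1 = 5 (a Cartan subalgebra is the diagonal traceless matrices). In the classification of classical Lie algebras, the special linear algebra sl(n+1) has type A_n; here n = 5, so the Dynkin diagram is a chain of 5 nodes with single edges (A_5). Hence the type is A_5.

A_5 (sl(6))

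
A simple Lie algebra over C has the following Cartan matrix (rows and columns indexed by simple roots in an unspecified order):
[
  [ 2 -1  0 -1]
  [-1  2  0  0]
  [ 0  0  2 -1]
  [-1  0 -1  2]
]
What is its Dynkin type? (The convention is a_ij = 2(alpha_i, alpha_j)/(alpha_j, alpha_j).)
The matrix has rank 4 with 2's on the diagonal. Reading the off-diagonal entries as Dynkin edges (a single edge where a_ij = a_ji = -1; a double or triple edge where a_ij * a_ji = 2 or 3), the diagram is a chain of 4 nodes with single edges (A_4). One simple-root ordering that puts it in standard form is (alpha_3, alpha_4, alpha_1, alpha_2). So the algebra is type A_4, i.e. sl(5).

A4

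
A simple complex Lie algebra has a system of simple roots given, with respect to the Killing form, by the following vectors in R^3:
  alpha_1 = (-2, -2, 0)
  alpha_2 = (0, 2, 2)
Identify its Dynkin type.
A_2

Compute the Cartan integers a_ij = 2(alpha_i, alpha_j)/(alpha_j, alpha_j); the resulting 2x2 Cartan matrix is
[[2, -1], [-1, 2]].
All simple roots have the same length, so the diagram is simply laced. The associated Dynkin diagram is a chain of 2 nodes with single edges (A_2), so the type is A_2 (the algebra sl(3)).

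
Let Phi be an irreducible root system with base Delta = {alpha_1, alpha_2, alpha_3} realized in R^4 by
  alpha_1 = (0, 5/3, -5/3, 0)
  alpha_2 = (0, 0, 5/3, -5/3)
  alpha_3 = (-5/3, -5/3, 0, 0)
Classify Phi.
type A_3

Compute the Cartan integers a_ij = 2(alpha_i, alpha_j)/(alpha_j, alpha_j); the resulting 3x3 Cartan matrix is
[[2, -1, -1], [-1, 2, 0], [-1, 0, 2]].
All simple roots have the same length, so the diagram is simply laced. The associated Dynkin diagram is a chain of 3 nodes with single edges (A_3), so the type is A_3 (the algebra sl(4)).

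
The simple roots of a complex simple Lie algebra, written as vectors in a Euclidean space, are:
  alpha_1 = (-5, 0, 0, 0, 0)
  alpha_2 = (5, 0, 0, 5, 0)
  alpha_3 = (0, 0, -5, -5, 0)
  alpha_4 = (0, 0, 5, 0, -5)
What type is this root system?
Compute the Cartan integers a_ij = 2(alpha_i, alpha_j)/(alpha_j, alpha_j); the resulting 4x4 Cartan matrix is
[[2, -1, 0, 0], [-2, 2, -1, 0], [0, -1, 2, -1], [0, 0, -1, 2]].
The roots have two lengths (squared-length ratio 2:1); the short ones are alpha_{1}. The associated Dynkin diagram is a chain of 4 nodes with a double edge at one end; the terminal node there is the unique short simple root (B_4), so the type is B_4 (the algebra so(9)).

B_4 (so(9))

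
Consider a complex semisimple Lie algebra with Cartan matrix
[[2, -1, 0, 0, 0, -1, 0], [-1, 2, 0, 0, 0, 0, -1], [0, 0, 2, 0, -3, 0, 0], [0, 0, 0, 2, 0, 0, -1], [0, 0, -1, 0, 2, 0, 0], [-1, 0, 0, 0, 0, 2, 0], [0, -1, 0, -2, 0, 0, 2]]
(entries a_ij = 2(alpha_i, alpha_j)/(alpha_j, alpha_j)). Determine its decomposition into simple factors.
The diagram associated to this matrix has two connected components: the simple roots {alpha_1, alpha_2, alpha_4, alpha_6, alpha_7} form a chain of 5 nodes with a double edge at one end; the terminal node there is the unique short simple root (B_5), and {alpha_3, alpha_5} form two nodes joined by a triple edge (G_2). A semisimple Lie algebra decomposes uniquely as the direct sum of simple ideals, one per connected component of its Dynkin diagram, so g ≅ B_5 ⊕ G_2 (dimension 55 + 14 = 69).

type B_5 ⊕ type G_2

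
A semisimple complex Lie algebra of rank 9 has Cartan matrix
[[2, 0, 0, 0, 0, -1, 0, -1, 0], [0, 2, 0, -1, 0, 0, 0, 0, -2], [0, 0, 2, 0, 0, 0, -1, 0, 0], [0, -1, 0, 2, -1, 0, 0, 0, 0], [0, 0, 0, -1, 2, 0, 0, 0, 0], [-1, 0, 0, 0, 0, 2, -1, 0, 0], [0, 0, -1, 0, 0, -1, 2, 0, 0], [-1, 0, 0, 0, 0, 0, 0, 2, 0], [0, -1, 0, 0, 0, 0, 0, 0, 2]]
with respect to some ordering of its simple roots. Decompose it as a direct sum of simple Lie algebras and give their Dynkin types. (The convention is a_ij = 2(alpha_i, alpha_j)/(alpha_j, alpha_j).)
A_5 (sl(6)) ⊕ B_4 (so(9))

The diagram associated to this matrix has two connected components: the simple roots {alpha_1, alpha_3, alpha_6, alpha_7, alpha_8} form a chain of 5 nodes with single edges (A_5), and {alpha_2, alpha_4, alpha_5, alpha_9} form a chain of 4 nodes with a double edge at one end; the terminal node there is the unique short simple root (B_4). A semisimple Lie algebra decomposes uniquely as the direct sum of simple ideals, one per connected component of its Dynkin diagram, so g ≅ A_5 ⊕ B_4 (dimension 35 + 36 = 71).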